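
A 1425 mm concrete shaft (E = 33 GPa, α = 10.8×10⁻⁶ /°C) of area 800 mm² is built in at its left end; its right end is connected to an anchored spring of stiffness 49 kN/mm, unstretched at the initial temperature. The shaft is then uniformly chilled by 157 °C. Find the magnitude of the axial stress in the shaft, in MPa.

The unrestrained thermal change is αΔT L = 10.8×10⁻⁶ × 157 × 1425 = 2.416 mm.
With a force P in the spring, the elastic change of the shaft is PL/(AE) and that of the spring is P/k; compatibility requires their sum to equal δ_free.
So P = δ_free / [L/(AE) + 1/k] = 2.416 / [ 1425/(800×33×10³) + 1/(49×10³) ].
P = 2.416 / 7.439×10⁻⁵ = 32480 N.
σ = P/A = 32480/800 = 40.6 MPa.

σ ≈ 40.6 MPa (tensile)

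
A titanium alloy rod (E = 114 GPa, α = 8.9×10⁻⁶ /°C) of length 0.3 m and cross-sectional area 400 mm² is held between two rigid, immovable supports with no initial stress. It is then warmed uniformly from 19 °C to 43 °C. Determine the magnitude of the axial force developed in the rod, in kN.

P ≈ 9.74 kN (compressive)

With zero net strain, σ = E·αΔT = 114 GPa × 8.9×10⁻⁶ × 24 = 24.35 MPa.
P = AEαΔT = 400 × 114×10³ × 8.9×10⁻⁶ × 24 = 9.74 kN (compressive).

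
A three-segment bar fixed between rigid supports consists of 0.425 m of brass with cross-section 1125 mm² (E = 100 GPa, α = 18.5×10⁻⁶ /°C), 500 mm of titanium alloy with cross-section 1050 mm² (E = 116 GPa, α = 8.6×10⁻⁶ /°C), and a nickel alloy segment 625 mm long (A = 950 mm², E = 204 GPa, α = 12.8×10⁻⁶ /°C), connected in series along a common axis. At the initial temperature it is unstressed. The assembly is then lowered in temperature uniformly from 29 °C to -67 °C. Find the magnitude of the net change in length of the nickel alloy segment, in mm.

Free thermal contraction of the whole bar: Σ αᵢΔT Lᵢ = 18.5×10⁻⁶×96×425 + 8.6×10⁻⁶×96×500 + 12.8×10⁻⁶×96×625 = 1.936 mm.
The walls prevent any net length change, so an axial force P (same in every segment) develops. Compatibility: P · Σ Lᵢ/(AᵢEᵢ) = δ_free.
The series flexibility is Σ Lᵢ/(AᵢEᵢ) = 425/(1125×100×10³) + 500/(1050×116×10³) + 625/(950×204×10³) = 1.111×10⁻⁵ mm/N.
Hence P = δ_free / Σ(L/AE) = 1.936/1.111×10⁻⁵ = 174.3 kN (tensile).
For the nickel alloy segment, free thermal change = 12.8×10⁻⁶×96×625 = 0.768 mm and elastic change from P = 174300×625/(950×204×10³) = 0.562 mm; these oppose, so the net change is 0.206 mm (segment shortens).

|ΔL| ≈ 0.206 mm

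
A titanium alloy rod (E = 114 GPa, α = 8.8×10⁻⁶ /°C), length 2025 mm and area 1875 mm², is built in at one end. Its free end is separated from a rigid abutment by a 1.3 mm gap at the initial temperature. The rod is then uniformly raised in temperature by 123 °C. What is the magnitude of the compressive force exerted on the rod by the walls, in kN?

Unrestrained expansion: δ_free = αΔT L = 8.8×10⁻⁶ × 123 × 2025 = 2.192 mm.
After closing the 1.3 mm clearance, 2.192 − 1.3 = 0.8919 mm of expansion remains to be suppressed by the wall.
So σ = E(δ_free − g)/L = 114×10³ × 0.8919/2025 = 50.21 MPa.
Force on the wall = σA = 50.21 × 1875 mm² = 94.14 kN.

P ≈ 94.1 kN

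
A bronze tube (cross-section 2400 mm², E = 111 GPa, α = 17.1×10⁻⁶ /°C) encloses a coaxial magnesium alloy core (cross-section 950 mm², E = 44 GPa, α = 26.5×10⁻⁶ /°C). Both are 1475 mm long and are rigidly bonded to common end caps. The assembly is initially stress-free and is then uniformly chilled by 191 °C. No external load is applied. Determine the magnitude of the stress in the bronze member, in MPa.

The magnesium alloy has the larger α, so on cooling it would change length more than the bronze if both were free. The rigid plates force a common final length, so the magnesium alloy is put into tension and the bronze into compression, with equal and opposite forces P (no external load).
Equating the net (thermal + elastic) strains gives |α₁ − α₂|·ΔT = P·[1/(A₁E₁) + 1/(A₂E₂)].
|α₁ − α₂|·ΔT = 9.4×10⁻⁶ × 191 = 0.001795.
1/(A₁E₁) + 1/(A₂E₂) = 1/(2400×111×10³) + 1/(950×44×10³) = 2.768×10⁻⁸ N⁻¹.
P = 0.001795 / 2.768×10⁻⁸ = 64870 N = 64.87 kN.
σ_{bronze} = P/A₁ = 64870/2400 = 27.03 MPa, compressive.

σ ≈ 27 MPa (compressive)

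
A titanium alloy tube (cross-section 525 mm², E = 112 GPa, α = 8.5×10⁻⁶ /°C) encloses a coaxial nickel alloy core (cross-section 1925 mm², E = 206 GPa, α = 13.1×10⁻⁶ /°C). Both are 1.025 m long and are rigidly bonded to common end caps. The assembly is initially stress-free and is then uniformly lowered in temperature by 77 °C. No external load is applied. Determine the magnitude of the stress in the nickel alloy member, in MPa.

Equilibrium of a rigid end plate with no external load gives equal and opposite internal forces ±P in the two members. Since α_{nickel alloy} > α_{titanium alloy}, cooling drives the nickel alloy into tension and the titanium alloy into compression.
Compatibility of the two members (thermal + elastic change equal): (α₁ − α₂)ΔT = P·[1/(A₁E₁) + 1/(A₂E₂)].
|α₁ − α₂|·ΔT = 4.6×10⁻⁶ × 77 = 0.0003542.
1/(A₁E₁) + 1/(A₂E₂) = 1/(525×112×10³) + 1/(1925×206×10³) = 1.953×10⁻⁸ N⁻¹.
So P = 0.0003542 / 1.953×10⁻⁸ = 18.14 kN.
σ_{nickel alloy} = P/A₂ = 18140/1925 = 9.422 MPa, tensile.

σ ≈ 9.42 MPa (tensile)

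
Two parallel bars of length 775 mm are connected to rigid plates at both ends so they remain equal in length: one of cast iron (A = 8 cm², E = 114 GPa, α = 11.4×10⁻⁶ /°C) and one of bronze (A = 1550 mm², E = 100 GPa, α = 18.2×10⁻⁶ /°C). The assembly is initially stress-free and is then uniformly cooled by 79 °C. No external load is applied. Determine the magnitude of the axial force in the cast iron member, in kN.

P ≈ 30.8 kN (compressive in the cast iron)

The bronze has the larger α, so on cooling it would change length more than the cast iron if both were free. The rigid plates force a common final length, so the bronze is put into tension and the cast iron into compression, with equal and opposite forces P (no external load).
Setting the final lengths equal and cancelling L: (α₁ − α₂)ΔT = P/(A₁E₁) + P/(A₂E₂).
|α₁ − α₂|·ΔT = 6.8×10⁻⁶ × 79 = 0.0005372.
1/(A₁E₁) + 1/(A₂E₂) = 1/(800×114×10³) + 1/(1550×100×10³) = 1.742×10⁻⁸ N⁻¹.
P = 0.0005372 / 1.742×10⁻⁸ = 30840 N = 30.84 kN.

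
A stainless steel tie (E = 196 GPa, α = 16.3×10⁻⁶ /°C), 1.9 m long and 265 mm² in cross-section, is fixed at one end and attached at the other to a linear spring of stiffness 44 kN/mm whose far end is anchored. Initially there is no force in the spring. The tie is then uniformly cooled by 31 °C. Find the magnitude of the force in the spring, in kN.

The unrestrained thermal change is αΔT L = 16.3×10⁻⁶ × 31 × 1900 = 0.9601 mm.
Let P be the tensile force in the spring. The tie extends elastically by PL/(AE) and the spring stretches by P/k; together these equal δ_free.
P [ L/(AE) + 1/k ] = δ_free → P [ 1900/(265×196×10³) + 1/(44×10³) ] = 0.9601.
P = 0.9601 / 5.931×10⁻⁵ = 16190 N.

P ≈ 16.2 kN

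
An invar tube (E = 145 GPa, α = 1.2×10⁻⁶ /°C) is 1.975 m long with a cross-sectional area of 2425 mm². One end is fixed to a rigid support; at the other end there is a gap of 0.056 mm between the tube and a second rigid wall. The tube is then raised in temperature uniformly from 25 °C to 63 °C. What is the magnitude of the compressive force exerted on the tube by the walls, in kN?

P ≈ 6.06 kN

Unrestrained expansion: δ_free = αΔT L = 1.2×10⁻⁶ × 38 × 1975 = 0.09006 mm.
After closing the 0.056 mm clearance, 0.09006 − 0.056 = 0.03406 mm of expansion remains to be suppressed by the wall.
Compatibility: PL/(AE) = 0.03406 mm, so σ = P/A = E × (0.03406/1975) = 2.501 MPa.
P = σA = 2.501 × 2425 = 6.064 kN.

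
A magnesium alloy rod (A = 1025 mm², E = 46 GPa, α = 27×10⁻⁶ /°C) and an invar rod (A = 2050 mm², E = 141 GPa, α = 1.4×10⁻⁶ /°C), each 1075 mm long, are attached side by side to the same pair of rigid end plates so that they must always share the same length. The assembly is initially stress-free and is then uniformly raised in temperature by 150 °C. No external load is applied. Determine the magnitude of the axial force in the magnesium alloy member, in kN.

P ≈ 156 kN (compressive in the magnesium alloy)

Equilibrium of a rigid end plate with no external load gives equal and opposite internal forces ±P in the two members. Since α_{magnesium alloy} > α_{invar}, heating drives the magnesium alloy into compression and the invar into tension.
Compatibility of the two members (thermal + elastic change equal): (α₁ − α₂)ΔT = P·[1/(A₁E₁) + 1/(A₂E₂)].
|α₁ − α₂|·ΔT = 25.6×10⁻⁶ × 150 = 0.00384.
1/(A₁E₁) + 1/(A₂E₂) = 1/(1025×46×10³) + 1/(2050×141×10³) = 2.467×10⁻⁸ N⁻¹.
P = 0.00384 / 2.467×10⁻⁸ = 155700 N = 155.7 kN.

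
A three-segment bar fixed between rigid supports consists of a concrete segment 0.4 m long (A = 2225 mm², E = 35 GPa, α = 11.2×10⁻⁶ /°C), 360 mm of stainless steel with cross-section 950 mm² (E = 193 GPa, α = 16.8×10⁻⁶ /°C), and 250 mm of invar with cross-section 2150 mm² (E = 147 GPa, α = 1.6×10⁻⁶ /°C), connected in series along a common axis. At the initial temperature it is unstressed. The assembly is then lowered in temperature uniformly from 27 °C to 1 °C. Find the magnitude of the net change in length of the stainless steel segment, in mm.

If the supports were absent, the total length change would be Σ αᵢΔT Lᵢ = 11.2×10⁻⁶×26×400 + 16.8×10⁻⁶×26×360 + 1.6×10⁻⁶×26×250 = 0.2841 mm.
The walls prevent any net length change, so an axial force P (same in every segment) develops. Compatibility: P · Σ Lᵢ/(AᵢEᵢ) = δ_free.
The series flexibility is Σ Lᵢ/(AᵢEᵢ) = 400/(2225×35×10³) + 360/(950×193×10³) + 250/(2150×147×10³) = 7.891×10⁻⁶ mm/N.
So P = 0.2841 / 7.891×10⁻⁶ = 36.01 kN, tensile.
For the stainless steel segment, free thermal change = 16.8×10⁻⁶×26×360 = 0.1572 mm and elastic change from P = 36010×360/(950×193×10³) = 0.0707 mm; these oppose, so the net change is 0.0865 mm (segment shortens).

|ΔL| ≈ 0.0865 mm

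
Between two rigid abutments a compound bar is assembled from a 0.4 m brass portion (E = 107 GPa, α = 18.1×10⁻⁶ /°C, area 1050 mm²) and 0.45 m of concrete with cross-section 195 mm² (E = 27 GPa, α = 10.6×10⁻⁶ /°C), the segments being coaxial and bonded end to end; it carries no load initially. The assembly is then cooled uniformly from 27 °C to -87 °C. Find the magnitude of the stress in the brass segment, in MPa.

σ ≈ 14.6 MPa (tensile)

Free thermal contraction of the whole bar: Σ αᵢΔT Lᵢ = 18.1×10⁻⁶×114×400 + 10.6×10⁻⁶×114×450 = 1.369 mm.
The walls prevent any net length change, so an axial force P (same in every segment) develops. Compatibility: P · Σ Lᵢ/(AᵢEᵢ) = δ_free.
Σ Lᵢ/(AᵢEᵢ) = 400/(1050×107×10³) + 450/(195×27×10³) = 8.903×10⁻⁵ mm/N.
So P = 1.369 / 8.903×10⁻⁵ = 15.38 kN, tensile.
σ_{brass} = P / A = 15380 / 1050 = 14.65 MPa.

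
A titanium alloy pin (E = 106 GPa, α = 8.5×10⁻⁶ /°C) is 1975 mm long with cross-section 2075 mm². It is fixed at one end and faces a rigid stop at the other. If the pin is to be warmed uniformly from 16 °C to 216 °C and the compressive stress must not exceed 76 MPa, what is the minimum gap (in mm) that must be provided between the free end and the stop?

g ≈ 1.94 mm

Free expansion if unrestrained: δ_free = αΔT L = 8.5×10⁻⁶ × 200 × 1975 = 3.357 mm.
At the allowable stress the elastic shortening the wall may impose is σL/E = 76 × 1975 / (106×10³) = 1.416 mm.
So the gap has to take up the difference, g_min = δ_free − σL/E = 3.357 − 1.416 = 1.941 mm.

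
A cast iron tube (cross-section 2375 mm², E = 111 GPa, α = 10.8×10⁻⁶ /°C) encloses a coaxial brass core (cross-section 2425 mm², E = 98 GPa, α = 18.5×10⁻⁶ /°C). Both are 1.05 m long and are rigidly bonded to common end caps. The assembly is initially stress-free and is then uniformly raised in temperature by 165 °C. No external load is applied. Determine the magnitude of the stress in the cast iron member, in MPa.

Both members must finish at the same length. With the larger α, the brass tends to over-expand; the plates restrain it, putting the brass in compression and the cast iron in tension. With no external load the two internal forces are equal and opposite, magnitude P.
Equating the net (thermal + elastic) strains gives |α₁ − α₂|·ΔT = P·[1/(A₁E₁) + 1/(A₂E₂)].
|α₁ − α₂|·ΔT = 7.7×10⁻⁶ × 165 = 0.00127.
1/(A₁E₁) + 1/(A₂E₂) = 1/(2375×111×10³) + 1/(2425×98×10³) = 8.001×10⁻⁹ N⁻¹.
P = 0.00127 / 8.001×10⁻⁹ = 158800 N = 158.8 kN.
σ_{cast iron} = P/A₁ = 158800/2375 = 66.86 MPa, tensile.

σ ≈ 66.9 MPa (tensile)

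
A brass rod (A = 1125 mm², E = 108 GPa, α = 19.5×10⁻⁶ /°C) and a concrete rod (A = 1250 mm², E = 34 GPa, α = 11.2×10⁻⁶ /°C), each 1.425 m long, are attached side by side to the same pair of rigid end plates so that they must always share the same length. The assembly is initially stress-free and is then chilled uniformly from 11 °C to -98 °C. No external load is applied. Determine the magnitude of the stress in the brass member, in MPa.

σ ≈ 25.3 MPa (tensile)

Equilibrium of a rigid end plate with no external load gives equal and opposite internal forces ±P in the two members. Since α_{brass} > α_{concrete}, cooling drives the brass into tension and the concrete into compression.
Setting the final lengths equal and cancelling L: (α₁ − α₂)ΔT = P/(A₁E₁) + P/(A₂E₂).
|α₁ − α₂|·ΔT = 8.3×10⁻⁶ × 109 = 0.0009047.
1/(A₁E₁) + 1/(A₂E₂) = 1/(1125×108×10³) + 1/(1250×34×10³) = 3.176×10⁻⁸ N⁻¹.
P = 0.0009047 / 3.176×10⁻⁸ = 28490 N = 28.49 kN.
σ_{brass} = P/A₁ = 28490/1125 = 25.32 MPa, tensile.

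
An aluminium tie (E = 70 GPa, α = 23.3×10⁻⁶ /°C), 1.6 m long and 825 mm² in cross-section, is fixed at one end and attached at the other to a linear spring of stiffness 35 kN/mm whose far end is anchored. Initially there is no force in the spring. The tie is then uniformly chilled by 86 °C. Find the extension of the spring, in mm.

δ ≈ 1.63 mm

If the spring were absent the tie would shorten by αΔT L = 23.3×10⁻⁶ × 86 × 1600 = 3.206 mm.
With a force P in the spring, the elastic change of the tie is PL/(AE) and that of the spring is P/k; compatibility requires their sum to equal δ_free.
P [ L/(AE) + 1/k ] = δ_free → P [ 1600/(825×70×10³) + 1/(35×10³) ] = 3.206.
P = 3.206 / 5.628×10⁻⁵ = 56970 N.
Spring extension = P/k = 56970/(35×10³) = 1.628 mm.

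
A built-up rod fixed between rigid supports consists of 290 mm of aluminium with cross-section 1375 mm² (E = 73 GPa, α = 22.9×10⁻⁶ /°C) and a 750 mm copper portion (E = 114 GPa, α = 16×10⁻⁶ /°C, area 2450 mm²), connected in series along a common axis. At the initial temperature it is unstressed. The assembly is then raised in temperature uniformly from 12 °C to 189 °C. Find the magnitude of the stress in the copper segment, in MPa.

σ ≈ 242 MPa (compressive)

With the walls removed the bar would change length by δ_free = Σ αᵢΔT Lᵢ = 22.9×10⁻⁶×177×290 + 16×10⁻⁶×177×750 = 3.299 mm.
The rigid supports impose zero overall length change; the single axial force P common to all segments must satisfy P Σ Lᵢ/(AᵢEᵢ) = δ_free.
Σ Lᵢ/(AᵢEᵢ) = 290/(1375×73×10³) + 750/(2450×114×10³) = 5.574×10⁻⁶ mm/N.
P = 3.299 / 5.574×10⁻⁶ = 591900 N = 591.9 kN, compressive.
σ_{copper} = P / A = 591900 / 2450 = 241.6 MPa.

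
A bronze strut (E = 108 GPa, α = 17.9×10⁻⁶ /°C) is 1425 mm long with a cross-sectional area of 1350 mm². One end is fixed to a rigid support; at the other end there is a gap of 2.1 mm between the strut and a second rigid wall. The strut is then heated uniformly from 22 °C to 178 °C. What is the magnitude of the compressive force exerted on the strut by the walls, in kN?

P ≈ 192 kN

Free thermal elongation = αΔT L = 17.9×10⁻⁶ × 156 × 1425 = 3.979 mm.
This exceeds the 2.1 mm gap, so the wall pushes back. The portion of expansion that must be recovered elastically is δ_free − gap = 3.979 − 2.1 = 1.879 mm.
That suppressed elongation corresponds to σ = E·Δ/L = 108×10³ × 1.879/1425 = 142.4 MPa.
P = σA = 142.4 × 1350 = 192.3 kN.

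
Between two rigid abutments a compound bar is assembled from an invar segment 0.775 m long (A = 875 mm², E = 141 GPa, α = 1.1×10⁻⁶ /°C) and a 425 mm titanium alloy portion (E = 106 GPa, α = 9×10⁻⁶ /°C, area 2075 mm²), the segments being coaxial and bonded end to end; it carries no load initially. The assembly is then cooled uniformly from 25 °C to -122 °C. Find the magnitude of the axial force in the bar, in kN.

P ≈ 83.7 kN (tensile)

With the walls removed the bar would change length by δ_free = Σ αᵢΔT Lᵢ = 1.1×10⁻⁶×147×775 + 9×10⁻⁶×147×425 = 0.6876 mm.
The rigid supports impose zero overall length change; the single axial force P common to all segments must satisfy P Σ Lᵢ/(AᵢEᵢ) = δ_free.
The series flexibility is Σ Lᵢ/(AᵢEᵢ) = 775/(875×141×10³) + 425/(2075×106×10³) = 8.214×10⁻⁶ mm/N.
P = 0.6876 / 8.214×10⁻⁶ = 83710 N = 83.71 kN, tensile.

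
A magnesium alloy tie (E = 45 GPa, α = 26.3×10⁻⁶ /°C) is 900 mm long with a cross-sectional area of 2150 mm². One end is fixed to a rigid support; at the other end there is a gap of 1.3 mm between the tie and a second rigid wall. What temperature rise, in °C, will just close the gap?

ΔT ≈ 54.9 °C

The gap closes when αΔT L = 1.3 mm, since the tie is still unstressed at that instant.
ΔT = 1.3 / (26.3×10⁻⁶ × 900) = 54.92 °C.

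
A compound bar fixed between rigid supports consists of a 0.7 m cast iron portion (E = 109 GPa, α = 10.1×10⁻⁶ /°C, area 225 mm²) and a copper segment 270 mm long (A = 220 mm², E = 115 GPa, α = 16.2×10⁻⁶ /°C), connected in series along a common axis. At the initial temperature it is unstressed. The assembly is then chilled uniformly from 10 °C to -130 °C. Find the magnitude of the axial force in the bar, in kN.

Free thermal contraction of the whole bar: Σ αᵢΔT Lᵢ = 10.1×10⁻⁶×140×700 + 16.2×10⁻⁶×140×270 = 1.602 mm.
The rigid supports impose zero overall length change; the single axial force P common to all segments must satisfy P Σ Lᵢ/(AᵢEᵢ) = δ_free.
Σ Lᵢ/(AᵢEᵢ) = 700/(225×109×10³) + 270/(220×115×10³) = 3.921×10⁻⁵ mm/N.
P = 1.602 / 3.921×10⁻⁵ = 40860 N = 40.86 kN, tensile.

P ≈ 40.9 kN (tensile)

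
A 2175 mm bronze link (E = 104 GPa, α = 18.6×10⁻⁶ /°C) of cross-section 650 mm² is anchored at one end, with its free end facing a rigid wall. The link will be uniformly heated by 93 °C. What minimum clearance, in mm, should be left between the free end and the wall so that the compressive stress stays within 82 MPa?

With no wall the link would lengthen by αΔT L = 18.6×10⁻⁶ × 93 × 2175 = 3.762 mm.
At the allowable stress the elastic shortening the wall may impose is σL/E = 82 × 2175 / (104×10³) = 1.715 mm.
The gap must absorb the remainder: g_min = 3.762 − 1.715 = 2.047 mm.

g ≈ 2.05 mm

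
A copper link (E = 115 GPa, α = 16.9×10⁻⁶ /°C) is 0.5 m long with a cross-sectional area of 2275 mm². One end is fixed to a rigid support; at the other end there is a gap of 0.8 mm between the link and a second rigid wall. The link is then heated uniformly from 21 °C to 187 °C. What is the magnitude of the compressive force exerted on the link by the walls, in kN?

P ≈ 315 kN

Unrestrained expansion: δ_free = αΔT L = 16.9×10⁻⁶ × 166 × 500 = 1.403 mm.
This exceeds the 0.8 mm gap, so the wall pushes back. The portion of expansion that must be recovered elastically is δ_free − gap = 1.403 − 0.8 = 0.6027 mm.
So σ = E(δ_free − g)/L = 115×10³ × 0.6027/500 = 138.6 MPa.
P = σA = 138.6 × 2275 = 315.4 kN.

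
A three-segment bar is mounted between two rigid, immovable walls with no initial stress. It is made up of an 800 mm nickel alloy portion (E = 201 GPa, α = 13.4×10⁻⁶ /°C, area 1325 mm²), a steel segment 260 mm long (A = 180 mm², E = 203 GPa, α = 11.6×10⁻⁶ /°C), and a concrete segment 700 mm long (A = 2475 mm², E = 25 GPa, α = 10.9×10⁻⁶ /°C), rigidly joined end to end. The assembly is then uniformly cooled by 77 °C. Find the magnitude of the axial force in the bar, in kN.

P ≈ 76.8 kN (tensile)

With the walls removed the bar would change length by δ_free = Σ αᵢΔT Lᵢ = 13.4×10⁻⁶×77×800 + 11.6×10⁻⁶×77×260 + 10.9×10⁻⁶×77×700 = 1.645 mm.
The rigid supports impose zero overall length change; the single axial force P common to all segments must satisfy P Σ Lᵢ/(AᵢEᵢ) = δ_free.
Σ Lᵢ/(AᵢEᵢ) = 800/(1325×201×10³) + 260/(180×203×10³) + 700/(2475×25×10³) = 2.143×10⁻⁵ mm/N.
Hence P = δ_free / Σ(L/AE) = 1.645/2.143×10⁻⁵ = 76.76 kN (tensile).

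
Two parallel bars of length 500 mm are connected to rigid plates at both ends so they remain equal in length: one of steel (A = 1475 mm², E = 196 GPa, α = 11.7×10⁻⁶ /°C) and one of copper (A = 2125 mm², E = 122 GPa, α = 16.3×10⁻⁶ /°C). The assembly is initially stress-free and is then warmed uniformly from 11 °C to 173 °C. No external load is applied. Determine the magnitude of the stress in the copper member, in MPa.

The copper has the larger α, so on heating it would change length more than the steel if both were free. The rigid plates force a common final length, so the copper is put into compression and the steel into tension, with equal and opposite forces P (no external load).
Compatibility of the two members (thermal + elastic change equal): (α₁ − α₂)ΔT = P·[1/(A₁E₁) + 1/(A₂E₂)].
|α₁ − α₂|·ΔT = 4.6×10⁻⁶ × 162 = 0.0007452.
1/(A₁E₁) + 1/(A₂E₂) = 1/(1475×196×10³) + 1/(2125×122×10³) = 7.316×10⁻⁹ N⁻¹.
So P = 0.0007452 / 7.316×10⁻⁹ = 101.9 kN.
σ_{copper} = P/A₂ = 101900/2125 = 47.93 MPa, compressive.

σ ≈ 47.9 MPa (compressive)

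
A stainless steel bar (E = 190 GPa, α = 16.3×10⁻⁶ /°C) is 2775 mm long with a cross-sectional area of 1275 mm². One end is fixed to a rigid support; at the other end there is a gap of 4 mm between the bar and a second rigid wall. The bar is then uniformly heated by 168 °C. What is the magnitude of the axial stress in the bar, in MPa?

σ ≈ 246 MPa (compressive)

If the wall were absent the bar would grow by αΔT L = 16.3×10⁻⁶ × 168 × 2775 = 7.599 mm.
After closing the 4 mm clearance, 7.599 − 4 = 3.599 mm of expansion remains to be suppressed by the wall.
So σ = E(δ_free − g)/L = 190×10³ × 3.599/2775 = 246.4 MPa.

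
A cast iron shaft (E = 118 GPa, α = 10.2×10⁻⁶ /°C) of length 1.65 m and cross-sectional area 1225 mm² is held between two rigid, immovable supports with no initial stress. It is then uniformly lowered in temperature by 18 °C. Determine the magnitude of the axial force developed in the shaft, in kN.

With zero net strain, σ = E·αΔT = 118 GPa × 10.2×10⁻⁶ × 18 = 21.66 MPa.
P = AEαΔT = 1225 × 118×10³ × 10.2×10⁻⁶ × 18 = 26.54 kN (tensile).

P ≈ 26.5 kN (tensile)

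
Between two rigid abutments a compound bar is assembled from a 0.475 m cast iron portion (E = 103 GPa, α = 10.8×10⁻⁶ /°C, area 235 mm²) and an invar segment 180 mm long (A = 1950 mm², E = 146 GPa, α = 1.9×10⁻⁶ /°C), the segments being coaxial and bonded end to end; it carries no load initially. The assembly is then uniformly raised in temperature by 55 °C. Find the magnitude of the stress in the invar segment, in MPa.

Free thermal expansion of the whole bar: Σ αᵢΔT Lᵢ = 10.8×10⁻⁶×55×475 + 1.9×10⁻⁶×55×180 = 0.301 mm.
The rigid supports impose zero overall length change; the single axial force P common to all segments must satisfy P Σ Lᵢ/(AᵢEᵢ) = δ_free.
The series flexibility is Σ Lᵢ/(AᵢEᵢ) = 475/(235×103×10³) + 180/(1950×146×10³) = 2.026×10⁻⁵ mm/N.
P = 0.301 / 2.026×10⁻⁵ = 14860 N = 14.86 kN, compressive.
σ_{invar} = P / A = 14860 / 1950 = 7.619 MPa.

σ ≈ 7.62 MPa (compressive)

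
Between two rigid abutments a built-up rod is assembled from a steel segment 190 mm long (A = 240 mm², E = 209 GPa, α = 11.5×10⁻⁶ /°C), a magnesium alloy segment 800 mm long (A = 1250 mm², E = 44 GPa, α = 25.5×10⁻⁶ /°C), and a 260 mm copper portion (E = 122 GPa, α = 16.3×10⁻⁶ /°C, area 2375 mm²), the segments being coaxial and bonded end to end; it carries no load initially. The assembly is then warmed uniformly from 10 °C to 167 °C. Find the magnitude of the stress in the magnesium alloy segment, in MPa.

If the supports were absent, the total length change would be Σ αᵢΔT Lᵢ = 11.5×10⁻⁶×157×190 + 25.5×10⁻⁶×157×800 + 16.3×10⁻⁶×157×260 = 4.211 mm.
The rigid supports impose zero overall length change; the single axial force P common to all segments must satisfy P Σ Lᵢ/(AᵢEᵢ) = δ_free.
The series flexibility is Σ Lᵢ/(AᵢEᵢ) = 190/(240×209×10³) + 800/(1250×44×10³) + 260/(2375×122×10³) = 1.923×10⁻⁵ mm/N.
Hence P = δ_free / Σ(L/AE) = 4.211/1.923×10⁻⁵ = 219 kN (compressive).
σ_{magnesium alloy} = P / A = 219000 / 1250 = 175.2 MPa.

σ ≈ 175 MPa (compressive)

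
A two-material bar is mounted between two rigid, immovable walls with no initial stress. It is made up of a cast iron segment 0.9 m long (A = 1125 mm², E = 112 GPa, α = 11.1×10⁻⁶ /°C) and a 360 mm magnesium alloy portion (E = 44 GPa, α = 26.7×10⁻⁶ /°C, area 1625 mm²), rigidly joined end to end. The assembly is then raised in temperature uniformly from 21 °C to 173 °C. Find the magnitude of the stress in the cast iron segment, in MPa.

If the supports were absent, the total length change would be Σ αᵢΔT Lᵢ = 11.1×10⁻⁶×152×900 + 26.7×10⁻⁶×152×360 = 2.98 mm.
The walls prevent any net length change, so an axial force P (same in every segment) develops. Compatibility: P · Σ Lᵢ/(AᵢEᵢ) = δ_free.
The series flexibility is Σ Lᵢ/(AᵢEᵢ) = 900/(1125×112×10³) + 360/(1625×44×10³) = 1.218×10⁻⁵ mm/N.
P = 2.98 / 1.218×10⁻⁵ = 244700 N = 244.7 kN, compressive.
σ_{cast iron} = P / A = 244700 / 1125 = 217.5 MPa.

σ ≈ 217 MPa (compressive)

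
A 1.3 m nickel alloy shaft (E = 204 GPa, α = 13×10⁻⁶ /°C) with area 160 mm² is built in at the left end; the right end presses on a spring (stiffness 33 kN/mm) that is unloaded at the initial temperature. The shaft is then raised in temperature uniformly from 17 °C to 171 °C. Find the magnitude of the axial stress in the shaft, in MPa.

σ ≈ 232 MPa (compressive)

The unrestrained thermal change is αΔT L = 13×10⁻⁶ × 154 × 1300 = 2.603 mm.
Let P be the compressive force at the spring. The shaft shortens elastically by PL/(AE) and the spring compresses by P/k; together these equal δ_free.
P [ L/(AE) + 1/k ] = δ_free → P [ 1300/(160×204×10³) + 1/(33×10³) ] = 2.603.
P = 2.603 / 7.013×10⁻⁵ = 37110 N.
σ = P/A = 37110/160 = 231.9 MPa.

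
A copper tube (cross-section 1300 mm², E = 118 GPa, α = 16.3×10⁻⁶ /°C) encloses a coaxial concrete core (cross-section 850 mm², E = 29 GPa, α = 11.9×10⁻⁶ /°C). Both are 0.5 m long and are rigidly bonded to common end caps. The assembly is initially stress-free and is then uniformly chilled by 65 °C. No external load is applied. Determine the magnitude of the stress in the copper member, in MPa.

Both members must finish at the same length. With the larger α, the copper tends to over-contract; the plates restrain it, putting the copper in tension and the concrete in compression. With no external load the two internal forces are equal and opposite, magnitude P.
Compatibility of the two members (thermal + elastic change equal): (α₁ − α₂)ΔT = P·[1/(A₁E₁) + 1/(A₂E₂)].
|α₁ − α₂|·ΔT = 4.4×10⁻⁶ × 65 = 0.000286.
1/(A₁E₁) + 1/(A₂E₂) = 1/(1300×118×10³) + 1/(850×29×10³) = 4.709×10⁻⁸ N⁻¹.
So P = 0.000286 / 4.709×10⁻⁸ = 6.074 kN.
σ_{copper} = P/A₁ = 6074/1300 = 4.672 MPa, tensile.

σ ≈ 4.67 MPa (tensile)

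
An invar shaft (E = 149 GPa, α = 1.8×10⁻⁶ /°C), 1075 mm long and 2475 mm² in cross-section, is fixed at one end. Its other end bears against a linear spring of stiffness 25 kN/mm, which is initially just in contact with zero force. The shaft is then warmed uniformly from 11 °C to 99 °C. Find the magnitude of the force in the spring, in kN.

P ≈ 3.97 kN

Free thermal expansion: δ_free = αΔT L = 1.8×10⁻⁶ × 88 × 1075 = 0.1703 mm.
Let P be the compressive force at the spring. The shaft shortens elastically by PL/(AE) and the spring compresses by P/k; together these equal δ_free.
So P = δ_free / [L/(AE) + 1/k] = 0.1703 / [ 1075/(2475×149×10³) + 1/(25×10³) ].
P = 0.1703 / 4.292×10⁻⁵ = 3968 N.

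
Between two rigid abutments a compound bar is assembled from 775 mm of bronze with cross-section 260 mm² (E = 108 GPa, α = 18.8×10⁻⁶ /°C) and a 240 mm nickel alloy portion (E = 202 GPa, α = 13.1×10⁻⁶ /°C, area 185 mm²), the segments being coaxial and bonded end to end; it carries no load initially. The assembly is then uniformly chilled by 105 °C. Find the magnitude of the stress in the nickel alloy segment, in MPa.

σ ≈ 296 MPa (tensile)

If the supports were absent, the total length change would be Σ αᵢΔT Lᵢ = 18.8×10⁻⁶×105×775 + 13.1×10⁻⁶×105×240 = 1.86 mm.
Since the ends are fixed, an axial force P builds up, equal in every segment, with P · Σ Lᵢ/(AᵢEᵢ) = δ_free.
The series flexibility is Σ Lᵢ/(AᵢEᵢ) = 775/(260×108×10³) + 240/(185×202×10³) = 3.402×10⁻⁵ mm/N.
So P = 1.86 / 3.402×10⁻⁵ = 54.67 kN, tensile.
σ_{nickel alloy} = P / A = 54670 / 185 = 295.5 MPa.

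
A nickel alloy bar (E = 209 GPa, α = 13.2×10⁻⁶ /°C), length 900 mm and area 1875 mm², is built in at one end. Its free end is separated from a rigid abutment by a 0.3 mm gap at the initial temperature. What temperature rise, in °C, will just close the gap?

ΔT ≈ 25.3 °C

The gap closes when αΔT L = 0.3 mm, since the bar is still unstressed at that instant.
ΔT = 0.3 / (13.2×10⁻⁶ × 900) = 25.25 °C.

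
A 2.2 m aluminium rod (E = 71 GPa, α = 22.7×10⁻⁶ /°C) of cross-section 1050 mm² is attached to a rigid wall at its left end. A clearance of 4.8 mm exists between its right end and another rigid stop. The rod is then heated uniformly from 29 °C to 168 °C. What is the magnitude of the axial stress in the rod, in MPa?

σ ≈ 69.1 MPa (compressive)

Unrestrained expansion: δ_free = αΔT L = 22.7×10⁻⁶ × 139 × 2200 = 6.942 mm.
This exceeds the 4.8 mm gap, so the wall pushes back. The portion of expansion that must be recovered elastically is δ_free − gap = 6.942 − 4.8 = 2.142 mm.
Compatibility: PL/(AE) = 2.142 mm, so σ = P/A = E × (2.142/2200) = 69.12 MPa.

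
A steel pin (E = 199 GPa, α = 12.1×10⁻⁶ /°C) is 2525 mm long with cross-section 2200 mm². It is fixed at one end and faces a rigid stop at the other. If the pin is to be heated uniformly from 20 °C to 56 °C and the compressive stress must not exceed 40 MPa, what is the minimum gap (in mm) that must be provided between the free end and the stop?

g ≈ 0.592 mm

With no wall the pin would lengthen by αΔT L = 12.1×10⁻⁶ × 36 × 2525 = 1.1 mm.
At the allowable stress the elastic shortening the wall may impose is σL/E = 40 × 2525 / (199×10³) = 0.5075 mm.
So the gap has to take up the difference, g_min = δ_free − σL/E = 1.1 − 0.5075 = 0.5924 mm.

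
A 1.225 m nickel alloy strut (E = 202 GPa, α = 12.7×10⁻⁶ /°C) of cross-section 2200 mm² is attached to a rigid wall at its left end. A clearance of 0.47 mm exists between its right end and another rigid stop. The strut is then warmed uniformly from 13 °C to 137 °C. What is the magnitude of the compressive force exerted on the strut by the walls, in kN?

Unrestrained expansion: δ_free = αΔT L = 12.7×10⁻⁶ × 124 × 1225 = 1.929 mm.
The gap closes (δ_free > 0.47 mm) and the wall then resists a further 1.929 − 0.47 = 1.459 mm of expansion.
So σ = E(δ_free − g)/L = 202×10³ × 1.459/1225 = 240.6 MPa.
Force on the wall = σA = 240.6 × 2200 mm² = 529.3 kN.

P ≈ 529 kN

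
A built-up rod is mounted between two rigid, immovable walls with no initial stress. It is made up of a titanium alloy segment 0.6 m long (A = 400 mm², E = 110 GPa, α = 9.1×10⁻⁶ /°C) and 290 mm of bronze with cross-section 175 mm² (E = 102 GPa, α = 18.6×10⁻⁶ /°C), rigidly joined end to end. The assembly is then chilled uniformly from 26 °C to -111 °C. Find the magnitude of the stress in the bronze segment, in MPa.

σ ≈ 284 MPa (tensile)

Free thermal contraction of the whole bar: Σ αᵢΔT Lᵢ = 9.1×10⁻⁶×137×600 + 18.6×10⁻⁶×137×290 = 1.487 mm.
The rigid supports impose zero overall length change; the single axial force P common to all segments must satisfy P Σ Lᵢ/(AᵢEᵢ) = δ_free.
The series flexibility is Σ Lᵢ/(AᵢEᵢ) = 600/(400×110×10³) + 290/(175×102×10³) = 2.988×10⁻⁵ mm/N.
Hence P = δ_free / Σ(L/AE) = 1.487/2.988×10⁻⁵ = 49.76 kN (tensile).
σ_{bronze} = P / A = 49760 / 175 = 284.3 MPa.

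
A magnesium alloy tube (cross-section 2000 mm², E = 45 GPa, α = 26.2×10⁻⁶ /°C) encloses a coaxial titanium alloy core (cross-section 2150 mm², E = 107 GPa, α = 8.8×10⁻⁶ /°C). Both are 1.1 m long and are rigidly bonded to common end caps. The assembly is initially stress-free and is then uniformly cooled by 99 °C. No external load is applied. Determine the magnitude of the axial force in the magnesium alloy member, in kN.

Both members must finish at the same length. With the larger α, the magnesium alloy tends to over-contract; the plates restrain it, putting the magnesium alloy in tension and the titanium alloy in compression. With no external load the two internal forces are equal and opposite, magnitude P.
Setting the final lengths equal and cancelling L: (α₁ − α₂)ΔT = P/(A₁E₁) + P/(A₂E₂).
|α₁ − α₂|·ΔT = 17.4×10⁻⁶ × 99 = 0.001723.
1/(A₁E₁) + 1/(A₂E₂) = 1/(2000×45×10³) + 1/(2150×107×10³) = 1.546×10⁻⁸ N⁻¹.
So P = 0.001723 / 1.546×10⁻⁸ = 111.4 kN.

P ≈ 111 kN (tensile in the magnesium alloy)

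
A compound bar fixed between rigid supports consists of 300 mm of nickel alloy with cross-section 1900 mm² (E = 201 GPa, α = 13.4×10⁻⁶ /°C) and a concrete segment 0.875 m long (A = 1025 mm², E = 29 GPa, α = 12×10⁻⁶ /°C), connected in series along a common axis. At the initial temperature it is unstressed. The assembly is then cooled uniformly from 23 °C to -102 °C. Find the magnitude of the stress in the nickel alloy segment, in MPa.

If the supports were absent, the total length change would be Σ αᵢΔT Lᵢ = 13.4×10⁻⁶×125×300 + 12×10⁻⁶×125×875 = 1.815 mm.
The rigid supports impose zero overall length change; the single axial force P common to all segments must satisfy P Σ Lᵢ/(AᵢEᵢ) = δ_free.
The series flexibility is Σ Lᵢ/(AᵢEᵢ) = 300/(1900×201×10³) + 875/(1025×29×10³) = 3.022×10⁻⁵ mm/N.
P = 1.815 / 3.022×10⁻⁵ = 60060 N = 60.06 kN, tensile.
σ_{nickel alloy} = P / A = 60060 / 1900 = 31.61 MPa.

σ ≈ 31.6 MPa (tensile)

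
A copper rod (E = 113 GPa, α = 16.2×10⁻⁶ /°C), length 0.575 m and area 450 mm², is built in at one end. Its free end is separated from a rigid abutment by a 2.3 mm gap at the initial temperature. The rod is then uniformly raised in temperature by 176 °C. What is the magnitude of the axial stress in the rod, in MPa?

σ ≈ 0 MPa

Free thermal elongation = αΔT L = 16.2×10⁻⁶ × 176 × 575 = 1.639 mm.
Since δ_free = 1.64 mm is less than the 2.3 mm gap, the rod never touches the wall. No axial force develops.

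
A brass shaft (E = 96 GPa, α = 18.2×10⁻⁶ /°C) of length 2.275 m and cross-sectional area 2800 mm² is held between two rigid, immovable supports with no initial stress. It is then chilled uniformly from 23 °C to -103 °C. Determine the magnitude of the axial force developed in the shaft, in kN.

P ≈ 616 kN (tensile)

With zero net strain, σ = E·αΔT = 96 GPa × 18.2×10⁻⁶ × 126 = 220.1 MPa.
Axial force P = σA = 220.1 × 2800 = 616400 N = 616.4 kN, tensile.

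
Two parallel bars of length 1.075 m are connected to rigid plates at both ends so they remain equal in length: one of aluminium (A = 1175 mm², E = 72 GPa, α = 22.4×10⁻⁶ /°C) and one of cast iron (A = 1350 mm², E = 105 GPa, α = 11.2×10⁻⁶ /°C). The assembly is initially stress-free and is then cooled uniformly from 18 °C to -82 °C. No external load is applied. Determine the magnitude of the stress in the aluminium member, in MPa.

σ ≈ 50.5 MPa (tensile)

Both members must finish at the same length. With the larger α, the aluminium tends to over-contract; the plates restrain it, putting the aluminium in tension and the cast iron in compression. With no external load the two internal forces are equal and opposite, magnitude P.
Setting the final lengths equal and cancelling L: (α₁ − α₂)ΔT = P/(A₁E₁) + P/(A₂E₂).
|α₁ − α₂|·ΔT = 11.2×10⁻⁶ × 100 = 0.00112.
1/(A₁E₁) + 1/(A₂E₂) = 1/(1175×72×10³) + 1/(1350×105×10³) = 1.888×10⁻⁸ N⁻¹.
P = 0.00112 / 1.888×10⁻⁸ = 59340 N = 59.34 kN.
σ_{aluminium} = P/A₁ = 59340/1175 = 50.5 MPa, tensile.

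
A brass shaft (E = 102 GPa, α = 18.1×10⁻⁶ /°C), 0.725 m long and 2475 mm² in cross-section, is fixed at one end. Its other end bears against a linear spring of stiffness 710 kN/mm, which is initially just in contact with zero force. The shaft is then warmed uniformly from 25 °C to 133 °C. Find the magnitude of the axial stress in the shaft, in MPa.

σ ≈ 134 MPa (compressive)

Free thermal expansion: δ_free = αΔT L = 18.1×10⁻⁶ × 108 × 725 = 1.417 mm.
With a force P in the spring, the elastic change of the shaft is PL/(AE) and that of the spring is P/k; compatibility requires their sum to equal δ_free.
P [ L/(AE) + 1/k ] = δ_free → P [ 725/(2475×102×10³) + 1/(710×10³) ] = 1.417.
P = 1.417 / 4.28×10⁻⁶ = 331100 N.
σ = P/A = 331100/2475 = 133.8 MPa.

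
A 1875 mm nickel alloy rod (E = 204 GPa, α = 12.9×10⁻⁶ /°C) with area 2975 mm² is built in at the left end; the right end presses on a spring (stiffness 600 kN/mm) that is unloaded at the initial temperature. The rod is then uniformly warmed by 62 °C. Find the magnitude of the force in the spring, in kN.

If the spring were absent the rod would lengthen by αΔT L = 12.9×10⁻⁶ × 62 × 1875 = 1.5 mm.
Let P be the compressive force at the spring. The rod shortens elastically by PL/(AE) and the spring compresses by P/k; together these equal δ_free.
So P = δ_free / [L/(AE) + 1/k] = 1.5 / [ 1875/(2975×204×10³) + 1/(600×10³) ].
P = 1.5 / 4.756×10⁻⁶ = 315300 N.

P ≈ 315 kN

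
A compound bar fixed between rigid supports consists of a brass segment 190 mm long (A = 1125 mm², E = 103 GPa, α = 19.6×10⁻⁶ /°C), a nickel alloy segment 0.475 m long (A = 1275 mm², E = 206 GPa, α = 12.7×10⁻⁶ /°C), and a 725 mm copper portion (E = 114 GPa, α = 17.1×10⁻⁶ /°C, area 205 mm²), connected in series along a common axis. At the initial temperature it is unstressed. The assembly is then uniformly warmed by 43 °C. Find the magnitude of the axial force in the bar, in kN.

P ≈ 27.6 kN (compressive)

Free thermal expansion of the whole bar: Σ αᵢΔT Lᵢ = 19.6×10⁻⁶×43×190 + 12.7×10⁻⁶×43×475 + 17.1×10⁻⁶×43×725 = 0.9526 mm.
The rigid supports impose zero overall length change; the single axial force P common to all segments must satisfy P Σ Lᵢ/(AᵢEᵢ) = δ_free.
Σ Lᵢ/(AᵢEᵢ) = 190/(1125×103×10³) + 475/(1275×206×10³) + 725/(205×114×10³) = 3.447×10⁻⁵ mm/N.
P = 0.9526 / 3.447×10⁻⁵ = 27640 N = 27.64 kN, compressive.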